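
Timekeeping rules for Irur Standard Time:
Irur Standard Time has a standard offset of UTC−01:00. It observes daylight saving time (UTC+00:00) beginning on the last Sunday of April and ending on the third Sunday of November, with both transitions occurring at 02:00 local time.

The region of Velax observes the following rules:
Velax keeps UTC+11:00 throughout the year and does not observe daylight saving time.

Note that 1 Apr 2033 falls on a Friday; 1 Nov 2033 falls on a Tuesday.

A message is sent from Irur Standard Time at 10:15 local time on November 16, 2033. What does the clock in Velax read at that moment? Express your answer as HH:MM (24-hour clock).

1 April 2033 is a Friday, so Sundays fall on 3, 10, 17, 24; the last is April 24.
1 November 2033 is a Tuesday, so the first Sunday is November 6 and the third is November 20.
Daylight saving runs 24 April – 20 November; November 16, 2033 is inside that window, so Irur Standard Time is at UTC+00:00.
10:15 Irur Standard Time − 0h = 10:15 UTC.
Velax stays on UTC+11:00 all year.
10:15 UTC + 11h = 21:15 Velax.

21:15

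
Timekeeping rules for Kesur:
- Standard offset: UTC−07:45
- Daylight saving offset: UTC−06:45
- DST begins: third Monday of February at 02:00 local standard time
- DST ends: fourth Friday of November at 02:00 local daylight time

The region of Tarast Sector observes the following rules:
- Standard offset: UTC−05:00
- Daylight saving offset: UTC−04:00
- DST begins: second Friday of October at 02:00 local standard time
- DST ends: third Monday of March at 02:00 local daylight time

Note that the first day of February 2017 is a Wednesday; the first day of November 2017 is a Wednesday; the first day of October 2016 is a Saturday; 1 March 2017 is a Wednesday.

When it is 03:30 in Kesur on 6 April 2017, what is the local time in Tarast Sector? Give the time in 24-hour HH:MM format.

1 February 2017 is a Wednesday, so the first Monday is February 6 and the third is February 20.
1 November 2017 is a Wednesday, so the first Friday is November 3 and the fourth is November 24.
Daylight saving runs 20 February – 24 November; 6 April 2017 is inside that window, so Kesur is at UTC−06:45.
03:30 Kesur + 6h45m = 10:15 UTC.
1 October 2016 is a Saturday, so the first Friday is October 7 and the second is October 14.
1 March 2017 is a Wednesday, so the first Monday is March 6 and the third is March 20.
At the standard offset (UTC−05:00), 10:15 UTC − 5h = 05:15 Tarast Sector standard time.
Daylight saving runs 14 October 2016 – 20 March 2017; the standard-time date in Tarast Sector, 6 April 2017, is outside that window, so Tarast Sector is on standard time at UTC−05:00.
10:15 UTC − 5h = 05:15 Tarast Sector.

05:15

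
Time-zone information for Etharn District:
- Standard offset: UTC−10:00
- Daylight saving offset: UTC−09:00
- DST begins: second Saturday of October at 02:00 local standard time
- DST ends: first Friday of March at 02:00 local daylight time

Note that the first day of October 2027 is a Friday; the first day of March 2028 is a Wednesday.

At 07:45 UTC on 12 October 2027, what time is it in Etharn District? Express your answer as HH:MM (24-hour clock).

1 October 2027 is a Friday, so the first Saturday is October 2 and the second is October 9.
1 March 2028 is a Wednesday, so the first Friday is March 3.
At the standard offset (UTC−10:00), 07:45 UTC − 10h = 21:45 Etharn District standard time (rolling into the previous day, 11 October 2027).
The standard-time date in Etharn District, 11 October 2027, falls between 9 October 2027 and 3 March 2028, so daylight saving is in effect and Etharn District is at UTC−09:00.
07:45 UTC − 9h = 22:45 local (rolling into the previous day, 11 October 2027).

22:45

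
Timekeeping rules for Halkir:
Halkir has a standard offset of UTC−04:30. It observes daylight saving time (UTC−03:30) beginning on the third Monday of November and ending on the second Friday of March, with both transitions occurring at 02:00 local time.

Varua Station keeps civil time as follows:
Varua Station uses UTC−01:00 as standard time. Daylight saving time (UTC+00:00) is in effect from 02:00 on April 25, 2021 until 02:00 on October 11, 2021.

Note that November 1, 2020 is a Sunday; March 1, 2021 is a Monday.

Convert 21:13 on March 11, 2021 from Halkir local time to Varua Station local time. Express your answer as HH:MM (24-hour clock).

23:43

1 November 2020 is a Sunday, so the first Monday is November 2 and the third is November 16.
1 March 2021 is a Monday, so the first Friday is March 5 and the second is March 12.
March 11, 2021 falls between 16 November 2020 and 12 March 2021, so daylight saving is in effect and Halkir is at UTC−03:30.
21:13 Halkir + 3h30m = 00:43 UTC (rolling into the next day, 12 March 2021).
At the standard offset (UTC−01:00), 00:43 UTC − 1h = 23:43 Varua Station standard time (rolling into the previous day, 11 March 2021).
The standard-time date in Varua Station, March 11, 2021, is outside the daylight-saving period (25 April – 11 October), so Varua Station is on standard time, UTC−01:00.
00:43 UTC − 1h = 23:43 Varua Station (rolling into the previous day, 11 March 2021).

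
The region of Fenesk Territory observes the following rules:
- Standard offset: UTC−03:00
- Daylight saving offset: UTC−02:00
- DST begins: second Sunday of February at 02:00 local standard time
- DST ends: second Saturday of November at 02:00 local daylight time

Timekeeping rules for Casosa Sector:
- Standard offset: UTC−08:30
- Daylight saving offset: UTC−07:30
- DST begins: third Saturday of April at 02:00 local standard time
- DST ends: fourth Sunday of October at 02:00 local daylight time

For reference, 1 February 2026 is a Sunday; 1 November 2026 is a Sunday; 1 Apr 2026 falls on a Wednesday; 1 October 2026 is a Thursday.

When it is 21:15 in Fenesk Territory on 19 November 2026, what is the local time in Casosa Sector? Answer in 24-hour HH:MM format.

1 February 2026 is a Sunday, so the first Sunday is February 1 and the second is February 8.
1 November 2026 is a Sunday, so the first Saturday is November 7 and the second is November 14.
19 November 2026 is outside the daylight-saving period (8 February – 14 November), so Fenesk Territory is on standard time, UTC−03:00.
21:15 Fenesk Territory + 3h = 00:15 UTC (rolling into the next day, 20 November 2026).
1 April 2026 is a Wednesday, so the first Saturday is April 4 and the third is April 18.
1 October 2026 is a Thursday, so the first Sunday is October 4 and the fourth is October 25.
At the standard offset (UTC−08:30), 00:15 UTC − 8h30m = 15:45 Casosa Sector standard time (rolling into the previous day, 19 November 2026).
The standard-time date in Casosa Sector, 19 November 2026, does not fall between 18 April and 25 October, so daylight saving is not in effect and Casosa Sector is at UTC−08:30.
00:15 UTC − 8h30m = 15:45 Casosa Sector (rolling into the previous day, 19 November 2026).

15:45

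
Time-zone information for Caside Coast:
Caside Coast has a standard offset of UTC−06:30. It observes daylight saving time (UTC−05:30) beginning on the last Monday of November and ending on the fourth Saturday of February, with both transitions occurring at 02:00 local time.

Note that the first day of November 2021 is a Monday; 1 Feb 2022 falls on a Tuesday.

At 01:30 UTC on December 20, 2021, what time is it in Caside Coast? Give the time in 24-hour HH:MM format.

20:00

1 November 2021 is a Monday, so Mondays fall on 1, 8, 15, 22, 29; the last is November 29.
1 February 2022 is a Tuesday, so the first Saturday is February 5 and the fourth is February 26.
At the standard offset (UTC−06:30), 01:30 UTC − 6h30m = 19:00 Caside Coast standard time (rolling into the previous day, 19 December 2021).
The standard-time date in Caside Coast, December 19, 2021, lies within the daylight-saving period (29 November 2021 – 26 February 2022), so Caside Coast is on daylight time, UTC−05:30.
01:30 UTC − 5h30m = 20:00 local (rolling into the previous day, 19 December 2021).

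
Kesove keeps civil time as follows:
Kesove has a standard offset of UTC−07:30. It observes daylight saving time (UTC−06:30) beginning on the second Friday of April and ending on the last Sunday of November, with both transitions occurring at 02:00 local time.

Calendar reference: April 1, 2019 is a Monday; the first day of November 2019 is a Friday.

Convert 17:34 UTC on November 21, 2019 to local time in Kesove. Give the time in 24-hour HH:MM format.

1 April 2019 is a Monday, so the first Friday is April 5 and the second is April 12.
1 November 2019 is a Friday, so Sundays fall on 3, 10, 17, 24; the last is November 24.
At the standard offset (UTC−07:30), 17:34 UTC − 7h30m = 10:04 Kesove standard time.
The standard-time date in Kesove, November 21, 2019, falls between 12 April and 24 November, so daylight saving is in effect and Kesove is at UTC−06:30.
17:34 UTC − 6h30m = 11:04 local.

11:04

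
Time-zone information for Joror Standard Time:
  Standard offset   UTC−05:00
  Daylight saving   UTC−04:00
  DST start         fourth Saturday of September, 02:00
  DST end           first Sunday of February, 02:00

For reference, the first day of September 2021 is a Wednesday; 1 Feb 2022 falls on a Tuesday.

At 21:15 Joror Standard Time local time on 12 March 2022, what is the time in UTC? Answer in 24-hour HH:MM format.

02:15

1 September 2021 is a Wednesday, so the first Saturday is September 4 and the fourth is September 25.
1 February 2022 is a Tuesday, so the first Sunday is February 6.
12 March 2022 is outside the daylight-saving period (25 September 2021 – 6 February 2022), so Joror Standard Time is on standard time, UTC−05:00.
21:15 local + 5h = 02:15 UTC (rolling into the next day, 13 March 2022).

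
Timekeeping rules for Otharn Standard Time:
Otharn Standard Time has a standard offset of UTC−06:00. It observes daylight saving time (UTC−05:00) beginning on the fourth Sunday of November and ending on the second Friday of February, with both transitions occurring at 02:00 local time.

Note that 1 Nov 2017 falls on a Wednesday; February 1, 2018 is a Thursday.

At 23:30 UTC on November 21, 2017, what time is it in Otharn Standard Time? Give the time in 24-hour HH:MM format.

1 November 2017 is a Wednesday, so the first Sunday is November 5 and the fourth is November 26.
1 February 2018 is a Thursday, so the first Friday is February 2 and the second is February 9.
At the standard offset (UTC−06:00), 23:30 UTC − 6h = 17:30 Otharn Standard Time standard time.
The standard-time date in Otharn Standard Time, November 21, 2017, does not fall between 26 November 2017 and 9 February 2018, so daylight saving is not in effect and Otharn Standard Time is at UTC−06:00.
23:30 UTC − 6h = 17:30 local.

17:30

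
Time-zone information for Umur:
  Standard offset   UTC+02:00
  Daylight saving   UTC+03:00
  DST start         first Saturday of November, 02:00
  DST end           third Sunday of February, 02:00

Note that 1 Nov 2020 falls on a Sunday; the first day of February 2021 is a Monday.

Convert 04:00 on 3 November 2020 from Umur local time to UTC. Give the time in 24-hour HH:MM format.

1 November 2020 is a Sunday, so the first Saturday is November 7.
1 February 2021 is a Monday, so the first Sunday is February 7 and the third is February 21.
3 November 2020 is outside the daylight-saving period (7 November 2020 – 21 February 2021), so Umur is on standard time, UTC+02:00.
04:00 local − 2h = 02:00 UTC.

02:00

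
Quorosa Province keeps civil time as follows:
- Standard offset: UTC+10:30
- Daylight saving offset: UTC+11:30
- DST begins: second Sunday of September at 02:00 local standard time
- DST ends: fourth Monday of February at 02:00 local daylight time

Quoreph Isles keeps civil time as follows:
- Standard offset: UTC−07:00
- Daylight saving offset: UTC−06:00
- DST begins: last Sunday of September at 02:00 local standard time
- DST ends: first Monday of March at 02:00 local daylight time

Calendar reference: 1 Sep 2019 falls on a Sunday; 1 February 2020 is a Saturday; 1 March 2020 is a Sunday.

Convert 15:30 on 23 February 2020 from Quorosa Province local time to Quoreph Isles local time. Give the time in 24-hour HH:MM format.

1 September 2019 is a Sunday, so the first Sunday is September 1 and the second is September 8.
1 February 2020 is a Saturday, so the first Monday is February 3 and the fourth is February 24.
23 February 2020 falls between 8 September 2019 and 24 February 2020, so daylight saving is in effect and Quorosa Province is at UTC+11:30.
15:30 Quorosa Province − 11h30m = 04:00 UTC.
1 September 2019 is a Sunday, so Sundays fall on 1, 8, 15, 22, 29; the last is September 29.
1 March 2020 is a Sunday, so the first Monday is March 2.
At the standard offset (UTC−07:00), 04:00 UTC − 7h = 21:00 Quoreph Isles standard time (rolling into the previous day, 22 February 2020).
The standard-time date in Quoreph Isles, 22 February 2020, lies within the daylight-saving period (29 September 2019 – 2 March 2020), so Quoreph Isles is on daylight time, UTC−06:00.
04:00 UTC − 6h = 22:00 Quoreph Isles (rolling into the previous day, 22 February 2020).

22:00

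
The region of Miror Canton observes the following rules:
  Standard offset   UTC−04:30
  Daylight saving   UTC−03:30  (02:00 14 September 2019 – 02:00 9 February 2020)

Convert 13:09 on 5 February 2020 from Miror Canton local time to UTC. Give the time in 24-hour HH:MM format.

Daylight saving runs 14 September 2019 – 9 February 2020; 5 February 2020 is inside that window, so Miror Canton is at UTC−03:30.
13:09 local + 3h30m = 16:39 UTC.

16:39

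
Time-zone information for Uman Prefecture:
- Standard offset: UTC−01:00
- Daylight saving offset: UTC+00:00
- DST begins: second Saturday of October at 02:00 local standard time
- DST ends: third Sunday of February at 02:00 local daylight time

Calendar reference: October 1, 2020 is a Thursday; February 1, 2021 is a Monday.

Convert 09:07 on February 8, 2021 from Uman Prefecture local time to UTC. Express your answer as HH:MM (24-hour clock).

09:07

1 October 2020 is a Thursday, so the first Saturday is October 3 and the second is October 10.
1 February 2021 is a Monday, so the first Sunday is February 7 and the third is February 21.
Daylight saving runs 10 October 2020 – 21 February 2021; February 8, 2021 is inside that window, so Uman Prefecture is at UTC+00:00.
09:07 local − 0h = 09:07 UTC.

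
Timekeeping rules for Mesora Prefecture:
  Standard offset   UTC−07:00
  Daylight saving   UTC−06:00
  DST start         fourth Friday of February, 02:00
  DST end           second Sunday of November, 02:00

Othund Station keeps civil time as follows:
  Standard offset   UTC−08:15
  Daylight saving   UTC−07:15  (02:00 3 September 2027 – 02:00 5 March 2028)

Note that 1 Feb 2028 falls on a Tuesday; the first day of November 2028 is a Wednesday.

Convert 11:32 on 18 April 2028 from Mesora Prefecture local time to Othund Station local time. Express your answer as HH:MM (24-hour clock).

1 February 2028 is a Tuesday, so the first Friday is February 4 and the fourth is February 25.
1 November 2028 is a Wednesday, so the first Sunday is November 5 and the second is November 12.
18 April 2028 falls between 25 February and 12 November, so daylight saving is in effect and Mesora Prefecture is at UTC−06:00.
11:32 Mesora Prefecture + 6h = 17:32 UTC.
At the standard offset (UTC−08:15), 17:32 UTC − 8h15m = 09:17 Othund Station standard time.
The standard-time date in Othund Station, 18 April 2028, does not fall between 3 September 2027 and 5 March 2028, so daylight saving is not in effect and Othund Station is at UTC−08:15.
17:32 UTC − 8h15m = 09:17 Othund Station.

09:17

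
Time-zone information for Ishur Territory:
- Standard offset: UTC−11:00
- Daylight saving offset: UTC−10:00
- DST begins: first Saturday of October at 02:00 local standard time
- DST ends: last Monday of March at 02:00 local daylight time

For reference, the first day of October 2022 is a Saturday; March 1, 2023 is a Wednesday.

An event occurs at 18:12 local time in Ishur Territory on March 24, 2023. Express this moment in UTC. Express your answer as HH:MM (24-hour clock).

1 October 2022 is a Saturday, so the first Saturday is October 1.
1 March 2023 is a Wednesday, so Mondays fall on 6, 13, 20, 27; the last is March 27.
March 24, 2023 lies within the daylight-saving period (1 October 2022 – 27 March 2023), so Ishur Territory is on daylight time, UTC−10:00.
18:12 local + 10h = 04:12 UTC (rolling into the next day, 25 March 2023).

04:12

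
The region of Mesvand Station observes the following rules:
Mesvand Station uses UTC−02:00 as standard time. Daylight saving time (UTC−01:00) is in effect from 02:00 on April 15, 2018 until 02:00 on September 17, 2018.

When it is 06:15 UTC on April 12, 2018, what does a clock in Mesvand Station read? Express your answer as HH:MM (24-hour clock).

At the standard offset (UTC−02:00), 06:15 UTC − 2h = 04:15 Mesvand Station standard time.
Daylight saving runs 15 April – 17 September; the standard-time date in Mesvand Station, April 12, 2018, is outside that window, so Mesvand Station is on standard time at UTC−02:00.
06:15 UTC − 2h = 04:15 local.

04:15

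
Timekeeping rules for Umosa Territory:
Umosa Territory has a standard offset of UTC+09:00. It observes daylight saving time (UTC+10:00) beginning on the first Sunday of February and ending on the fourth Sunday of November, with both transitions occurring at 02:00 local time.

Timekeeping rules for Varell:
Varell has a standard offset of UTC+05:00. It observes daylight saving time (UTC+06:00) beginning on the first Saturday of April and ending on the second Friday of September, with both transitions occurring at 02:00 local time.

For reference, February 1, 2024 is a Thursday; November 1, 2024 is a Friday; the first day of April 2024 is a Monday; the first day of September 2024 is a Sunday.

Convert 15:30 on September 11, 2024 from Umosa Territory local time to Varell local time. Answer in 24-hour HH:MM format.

11:30

1 February 2024 is a Thursday, so the first Sunday is February 4.
1 November 2024 is a Friday, so the first Sunday is November 3 and the fourth is November 24.
September 11, 2024 falls between 4 February and 24 November, so daylight saving is in effect and Umosa Territory is at UTC+10:00.
15:30 Umosa Territory − 10h = 05:30 UTC.
1 April 2024 is a Monday, so the first Saturday is April 6.
1 September 2024 is a Sunday, so the first Friday is September 6 and the second is September 13.
At the standard offset (UTC+05:00), 05:30 UTC + 5h = 10:30 Varell standard time.
Daylight saving runs 6 April – 13 September; the standard-time date in Varell, September 11, 2024, is inside that window, so Varell is at UTC+06:00.
05:30 UTC + 6h = 11:30 Varell.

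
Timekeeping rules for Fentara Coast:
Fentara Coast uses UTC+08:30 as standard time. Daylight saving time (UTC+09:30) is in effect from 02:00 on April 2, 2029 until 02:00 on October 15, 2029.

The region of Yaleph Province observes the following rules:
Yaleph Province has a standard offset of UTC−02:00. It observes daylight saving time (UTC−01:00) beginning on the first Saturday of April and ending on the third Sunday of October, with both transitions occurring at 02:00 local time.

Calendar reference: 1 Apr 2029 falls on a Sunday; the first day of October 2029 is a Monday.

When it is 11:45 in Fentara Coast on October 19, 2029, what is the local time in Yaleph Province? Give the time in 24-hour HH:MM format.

02:15

October 19, 2029 is outside the daylight-saving period (2 April – 15 October), so Fentara Coast is on standard time, UTC+08:30.
11:45 Fentara Coast − 8h30m = 03:15 UTC.
1 April 2029 is a Sunday, so the first Saturday is April 7.
1 October 2029 is a Monday, so the first Sunday is October 7 and the third is October 21.
At the standard offset (UTC−02:00), 03:15 UTC − 2h = 01:15 Yaleph Province standard time.
Daylight saving runs 7 April – 21 October; the standard-time date in Yaleph Province, October 19, 2029, is inside that window, so Yaleph Province is at UTC−01:00.
03:15 UTC − 1h = 02:15 Yaleph Province.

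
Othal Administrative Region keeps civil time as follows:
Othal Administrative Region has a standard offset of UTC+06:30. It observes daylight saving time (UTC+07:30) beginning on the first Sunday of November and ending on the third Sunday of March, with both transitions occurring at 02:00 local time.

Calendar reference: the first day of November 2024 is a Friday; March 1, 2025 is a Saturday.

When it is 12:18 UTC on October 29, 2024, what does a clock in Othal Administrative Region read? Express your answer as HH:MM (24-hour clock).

18:48

1 November 2024 is a Friday, so the first Sunday is November 3.
1 March 2025 is a Saturday, so the first Sunday is March 2 and the third is March 16.
At the standard offset (UTC+06:30), 12:18 UTC + 6h30m = 18:48 Othal Administrative Region standard time.
Daylight saving runs 3 November 2024 – 16 March 2025; the standard-time date in Othal Administrative Region, October 29, 2024, is outside that window, so Othal Administrative Region is on standard time at UTC+06:30.
12:18 UTC + 6h30m = 18:48 local.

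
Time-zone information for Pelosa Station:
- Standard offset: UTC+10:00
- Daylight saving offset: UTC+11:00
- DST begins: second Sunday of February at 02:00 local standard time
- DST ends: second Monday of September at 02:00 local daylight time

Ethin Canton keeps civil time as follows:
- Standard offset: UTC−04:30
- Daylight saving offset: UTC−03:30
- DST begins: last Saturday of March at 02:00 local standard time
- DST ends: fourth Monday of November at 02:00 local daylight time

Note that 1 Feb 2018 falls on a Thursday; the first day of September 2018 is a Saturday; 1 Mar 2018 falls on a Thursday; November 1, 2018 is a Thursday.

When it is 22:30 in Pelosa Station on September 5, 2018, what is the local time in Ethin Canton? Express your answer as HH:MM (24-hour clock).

1 February 2018 is a Thursday, so the first Sunday is February 4 and the second is February 11.
1 September 2018 is a Saturday, so the first Monday is September 3 and the second is September 10.
September 5, 2018 falls between 11 February and 10 September, so daylight saving is in effect and Pelosa Station is at UTC+11:00.
22:30 Pelosa Station − 11h = 11:30 UTC.
1 March 2018 is a Thursday, so Saturdays fall on 3, 10, 17, 24, 31; the last is March 31.
1 November 2018 is a Thursday, so the first Monday is November 5 and the fourth is November 26.
At the standard offset (UTC−04:30), 11:30 UTC − 4h30m = 07:00 Ethin Canton standard time.
The standard-time date in Ethin Canton, September 5, 2018, falls between 31 March and 26 November, so daylight saving is in effect and Ethin Canton is at UTC−03:30.
11:30 UTC − 3h30m = 08:00 Ethin Canton.

08:00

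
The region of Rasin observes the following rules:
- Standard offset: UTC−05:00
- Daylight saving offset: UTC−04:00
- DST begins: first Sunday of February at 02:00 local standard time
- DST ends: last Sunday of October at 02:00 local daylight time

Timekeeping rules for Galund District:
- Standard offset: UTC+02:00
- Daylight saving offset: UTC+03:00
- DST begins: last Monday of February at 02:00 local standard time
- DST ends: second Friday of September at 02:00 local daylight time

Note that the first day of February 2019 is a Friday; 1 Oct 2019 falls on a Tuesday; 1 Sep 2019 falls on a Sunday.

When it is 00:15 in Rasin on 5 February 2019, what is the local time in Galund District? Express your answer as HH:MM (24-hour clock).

06:15

1 February 2019 is a Friday, so the first Sunday is February 3.
1 October 2019 is a Tuesday, so Sundays fall on 6, 13, 20, 27; the last is October 27.
5 February 2019 falls between 3 February and 27 October, so daylight saving is in effect and Rasin is at UTC−04:00.
00:15 Rasin + 4h = 04:15 UTC.
1 February 2019 is a Friday, so Mondays fall on 4, 11, 18, 25; the last is February 25.
1 September 2019 is a Sunday, so the first Friday is September 6 and the second is September 13.
At the standard offset (UTC+02:00), 04:15 UTC + 2h = 06:15 Galund District standard time.
The standard-time date in Galund District, 5 February 2019, is outside the daylight-saving period (25 February – 13 September), so Galund District is on standard time, UTC+02:00.
04:15 UTC + 2h = 06:15 Galund District.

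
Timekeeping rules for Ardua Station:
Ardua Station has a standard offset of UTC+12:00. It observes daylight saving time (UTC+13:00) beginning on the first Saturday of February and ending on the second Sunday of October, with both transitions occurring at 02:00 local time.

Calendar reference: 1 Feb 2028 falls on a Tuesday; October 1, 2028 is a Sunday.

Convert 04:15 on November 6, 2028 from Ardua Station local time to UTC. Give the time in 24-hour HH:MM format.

16:15

1 February 2028 is a Tuesday, so the first Saturday is February 5.
1 October 2028 is a Sunday, so the first Sunday is October 1 and the second is October 8.
November 6, 2028 does not fall between 5 February and 8 October, so daylight saving is not in effect and Ardua Station is at UTC+12:00.
04:15 local − 12h = 16:15 UTC (rolling into the previous day, 5 November 2028).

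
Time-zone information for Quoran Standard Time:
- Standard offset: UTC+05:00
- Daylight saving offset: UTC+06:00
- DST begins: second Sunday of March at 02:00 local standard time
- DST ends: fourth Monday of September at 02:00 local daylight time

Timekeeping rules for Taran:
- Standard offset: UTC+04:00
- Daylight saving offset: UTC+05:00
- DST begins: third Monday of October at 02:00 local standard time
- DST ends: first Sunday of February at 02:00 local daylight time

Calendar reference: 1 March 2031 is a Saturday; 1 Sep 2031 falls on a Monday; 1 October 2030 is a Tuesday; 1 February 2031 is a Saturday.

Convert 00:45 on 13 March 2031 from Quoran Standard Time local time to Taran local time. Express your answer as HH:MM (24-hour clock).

1 March 2031 is a Saturday, so the first Sunday is March 2 and the second is March 9.
1 September 2031 is a Monday, so the first Monday is September 1 and the fourth is September 22.
13 March 2031 lies within the daylight-saving period (9 March – 22 September), so Quoran Standard Time is on daylight time, UTC+06:00.
00:45 Quoran Standard Time − 6h = 18:45 UTC (rolling into the previous day, 12 March 2031).
1 October 2030 is a Tuesday, so the first Monday is October 7 and the third is October 21.
1 February 2031 is a Saturday, so the first Sunday is February 2.
At the standard offset (UTC+04:00), 18:45 UTC + 4h = 22:45 Taran standard time.
The standard-time date in Taran, 12 March 2031, does not fall between 21 October 2030 and 2 February 2031, so daylight saving is not in effect and Taran is at UTC+04:00.
18:45 UTC + 4h = 22:45 Taran.

22:45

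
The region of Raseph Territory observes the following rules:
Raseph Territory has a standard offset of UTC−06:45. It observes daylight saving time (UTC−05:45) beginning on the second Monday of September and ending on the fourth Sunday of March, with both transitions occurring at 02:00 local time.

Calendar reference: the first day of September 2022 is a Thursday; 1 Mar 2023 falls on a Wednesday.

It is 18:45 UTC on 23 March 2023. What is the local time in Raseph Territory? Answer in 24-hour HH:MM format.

1 September 2022 is a Thursday, so the first Monday is September 5 and the second is September 12.
1 March 2023 is a Wednesday, so the first Sunday is March 5 and the fourth is March 26.
At the standard offset (UTC−06:45), 18:45 UTC − 6h45m = 12:00 Raseph Territory standard time.
Daylight saving runs 12 September 2022 – 26 March 2023; the standard-time date in Raseph Territory, 23 March 2023, is inside that window, so Raseph Territory is at UTC−05:45.
18:45 UTC − 5h45m = 13:00 local.

13:00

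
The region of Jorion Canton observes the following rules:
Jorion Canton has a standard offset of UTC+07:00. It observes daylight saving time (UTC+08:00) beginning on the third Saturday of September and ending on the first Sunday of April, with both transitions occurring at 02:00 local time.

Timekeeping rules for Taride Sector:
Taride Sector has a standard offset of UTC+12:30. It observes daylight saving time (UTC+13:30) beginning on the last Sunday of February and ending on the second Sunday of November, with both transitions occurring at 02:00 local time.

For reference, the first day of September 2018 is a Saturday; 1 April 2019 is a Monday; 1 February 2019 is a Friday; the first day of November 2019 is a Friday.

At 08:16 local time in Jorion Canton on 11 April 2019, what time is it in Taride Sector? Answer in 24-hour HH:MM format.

1 September 2018 is a Saturday, so the first Saturday is September 1 and the third is September 15.
1 April 2019 is a Monday, so the first Sunday is April 7.
Daylight saving runs 15 September 2018 – 7 April 2019; 11 April 2019 is outside that window, so Jorion Canton is on standard time at UTC+07:00.
08:16 Jorion Canton − 7h = 01:16 UTC.
1 February 2019 is a Friday, so Sundays fall on 3, 10, 17, 24; the last is February 24.
1 November 2019 is a Friday, so the first Sunday is November 3 and the second is November 10.
At the standard offset (UTC+12:30), 01:16 UTC + 12h30m = 13:46 Taride Sector standard time.
Daylight saving runs 24 February – 10 November; the standard-time date in Taride Sector, 11 April 2019, is inside that window, so Taride Sector is at UTC+13:30.
01:16 UTC + 13h30m = 14:46 Taride Sector.

14:46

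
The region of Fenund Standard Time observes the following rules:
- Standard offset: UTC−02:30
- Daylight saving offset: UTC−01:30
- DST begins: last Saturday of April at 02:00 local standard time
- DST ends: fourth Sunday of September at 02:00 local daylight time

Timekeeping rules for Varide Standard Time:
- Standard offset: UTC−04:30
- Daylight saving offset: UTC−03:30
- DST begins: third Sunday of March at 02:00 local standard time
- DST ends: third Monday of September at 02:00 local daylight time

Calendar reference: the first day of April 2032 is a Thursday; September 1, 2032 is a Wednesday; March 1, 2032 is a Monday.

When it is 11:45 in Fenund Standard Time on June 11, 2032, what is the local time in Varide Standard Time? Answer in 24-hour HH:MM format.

1 April 2032 is a Thursday, so Saturdays fall on 3, 10, 17, 24; the last is April 24.
1 September 2032 is a Wednesday, so the first Sunday is September 5 and the fourth is September 26.
June 11, 2032 falls between 24 April and 26 September, so daylight saving is in effect and Fenund Standard Time is at UTC−01:30.
11:45 Fenund Standard Time + 1h30m = 13:15 UTC.
1 March 2032 is a Monday, so the first Sunday is March 7 and the third is March 21.
1 September 2032 is a Wednesday, so the first Monday is September 6 and the third is September 20.
At the standard offset (UTC−04:30), 13:15 UTC − 4h30m = 08:45 Varide Standard Time standard time.
The standard-time date in Varide Standard Time, June 11, 2032, falls between 21 March and 20 September, so daylight saving is in effect and Varide Standard Time is at UTC−03:30.
13:15 UTC − 3h30m = 09:45 Varide Standard Time.

09:45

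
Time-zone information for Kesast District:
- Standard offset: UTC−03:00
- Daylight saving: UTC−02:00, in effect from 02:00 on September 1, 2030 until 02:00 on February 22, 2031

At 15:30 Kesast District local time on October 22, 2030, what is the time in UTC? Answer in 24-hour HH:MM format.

17:30

October 22, 2030 falls between 1 September 2030 and 22 February 2031, so daylight saving is in effect and Kesast District is at UTC−02:00.
15:30 local + 2h = 17:30 UTC.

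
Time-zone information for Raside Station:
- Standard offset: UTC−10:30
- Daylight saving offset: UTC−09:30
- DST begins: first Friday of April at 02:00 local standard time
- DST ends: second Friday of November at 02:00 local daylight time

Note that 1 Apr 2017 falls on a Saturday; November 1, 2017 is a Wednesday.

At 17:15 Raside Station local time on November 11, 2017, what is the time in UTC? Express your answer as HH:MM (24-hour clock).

03:45

1 April 2017 is a Saturday, so the first Friday is April 7.
1 November 2017 is a Wednesday, so the first Friday is November 3 and the second is November 10.
Daylight saving runs 7 April – 10 November; November 11, 2017 is outside that window, so Raside Station is on standard time at UTC−10:30.
17:15 local + 10h30m = 03:45 UTC (rolling into the next day, 12 November 2017).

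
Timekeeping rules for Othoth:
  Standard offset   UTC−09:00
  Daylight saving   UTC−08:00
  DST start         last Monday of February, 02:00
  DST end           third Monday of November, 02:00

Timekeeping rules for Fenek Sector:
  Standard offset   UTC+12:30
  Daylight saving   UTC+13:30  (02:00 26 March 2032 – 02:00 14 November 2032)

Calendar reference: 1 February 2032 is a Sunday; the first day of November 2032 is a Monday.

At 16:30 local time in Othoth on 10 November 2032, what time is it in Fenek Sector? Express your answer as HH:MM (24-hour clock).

1 February 2032 is a Sunday, so Mondays fall on 2, 9, 16, 23; the last is February 23.
1 November 2032 is a Monday, so the first Monday is November 1 and the third is November 15.
Daylight saving runs 23 February – 15 November; 10 November 2032 is inside that window, so Othoth is at UTC−08:00.
16:30 Othoth + 8h = 00:30 UTC (rolling into the next day, 11 November 2032).
At the standard offset (UTC+12:30), 00:30 UTC + 12h30m = 13:00 Fenek Sector standard time.
The standard-time date in Fenek Sector, 11 November 2032, falls between 26 March and 14 November, so daylight saving is in effect and Fenek Sector is at UTC+13:30.
00:30 UTC + 13h30m = 14:00 Fenek Sector.

14:00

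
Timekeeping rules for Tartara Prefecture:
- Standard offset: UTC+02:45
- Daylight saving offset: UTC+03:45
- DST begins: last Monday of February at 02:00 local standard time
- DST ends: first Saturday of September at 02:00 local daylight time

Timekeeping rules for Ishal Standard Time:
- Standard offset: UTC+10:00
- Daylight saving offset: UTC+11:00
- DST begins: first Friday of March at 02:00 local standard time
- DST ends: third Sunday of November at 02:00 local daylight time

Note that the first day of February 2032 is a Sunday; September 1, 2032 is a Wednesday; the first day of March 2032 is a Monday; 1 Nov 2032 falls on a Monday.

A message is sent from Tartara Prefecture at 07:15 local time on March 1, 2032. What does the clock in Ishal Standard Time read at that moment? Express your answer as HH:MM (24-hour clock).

13:30

1 February 2032 is a Sunday, so Mondays fall on 2, 9, 16, 23; the last is February 23.
1 September 2032 is a Wednesday, so the first Saturday is September 4.
Daylight saving runs 23 February – 4 September; March 1, 2032 is inside that window, so Tartara Prefecture is at UTC+03:45.
07:15 Tartara Prefecture − 3h45m = 03:30 UTC.
1 March 2032 is a Monday, so the first Friday is March 5.
1 November 2032 is a Monday, so the first Sunday is November 7 and the third is November 21.
At the standard offset (UTC+10:00), 03:30 UTC + 10h = 13:30 Ishal Standard Time standard time.
The standard-time date in Ishal Standard Time, March 1, 2032, does not fall between 5 March and 21 November, so daylight saving is not in effect and Ishal Standard Time is at UTC+10:00.
03:30 UTC + 10h = 13:30 Ishal Standard Time.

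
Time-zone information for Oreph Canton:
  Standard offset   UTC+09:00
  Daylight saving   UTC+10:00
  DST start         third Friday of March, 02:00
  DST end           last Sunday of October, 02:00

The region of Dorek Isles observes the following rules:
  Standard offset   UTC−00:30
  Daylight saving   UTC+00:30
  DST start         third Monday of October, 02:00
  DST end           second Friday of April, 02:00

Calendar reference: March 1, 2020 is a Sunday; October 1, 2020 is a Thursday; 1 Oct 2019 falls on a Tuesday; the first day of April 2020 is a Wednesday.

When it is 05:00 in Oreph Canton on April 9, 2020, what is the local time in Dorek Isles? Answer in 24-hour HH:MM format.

1 March 2020 is a Sunday, so the first Friday is March 6 and the third is March 20.
1 October 2020 is a Thursday, so Sundays fall on 4, 11, 18, 25; the last is October 25.
April 9, 2020 lies within the daylight-saving period (20 March – 25 October), so Oreph Canton is on daylight time, UTC+10:00.
05:00 Oreph Canton − 10h = 19:00 UTC (rolling into the previous day, 8 April 2020).
1 October 2019 is a Tuesday, so the first Monday is October 7 and the third is October 21.
1 April 2020 is a Wednesday, so the first Friday is April 3 and the second is April 10.
At the standard offset (UTC−00:30), 19:00 UTC − 0h30m = 18:30 Dorek Isles standard time.
The standard-time date in Dorek Isles, April 8, 2020, lies within the daylight-saving period (21 October 2019 – 10 April 2020), so Dorek Isles is on daylight time, UTC+00:30.
19:00 UTC + 0h30m = 19:30 Dorek Isles.

19:30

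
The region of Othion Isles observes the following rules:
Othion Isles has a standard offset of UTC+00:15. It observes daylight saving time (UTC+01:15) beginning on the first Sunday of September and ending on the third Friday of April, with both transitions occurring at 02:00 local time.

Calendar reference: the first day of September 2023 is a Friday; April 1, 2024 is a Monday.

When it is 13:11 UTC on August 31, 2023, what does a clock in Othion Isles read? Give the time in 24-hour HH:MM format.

1 September 2023 is a Friday, so the first Sunday is September 3.
1 April 2024 is a Monday, so the first Friday is April 5 and the third is April 19.
At the standard offset (UTC+00:15), 13:11 UTC + 0h15m = 13:26 Othion Isles standard time.
The standard-time date in Othion Isles, August 31, 2023, does not fall between 3 September 2023 and 19 April 2024, so daylight saving is not in effect and Othion Isles is at UTC+00:15.
13:11 UTC + 0h15m = 13:26 local.

13:26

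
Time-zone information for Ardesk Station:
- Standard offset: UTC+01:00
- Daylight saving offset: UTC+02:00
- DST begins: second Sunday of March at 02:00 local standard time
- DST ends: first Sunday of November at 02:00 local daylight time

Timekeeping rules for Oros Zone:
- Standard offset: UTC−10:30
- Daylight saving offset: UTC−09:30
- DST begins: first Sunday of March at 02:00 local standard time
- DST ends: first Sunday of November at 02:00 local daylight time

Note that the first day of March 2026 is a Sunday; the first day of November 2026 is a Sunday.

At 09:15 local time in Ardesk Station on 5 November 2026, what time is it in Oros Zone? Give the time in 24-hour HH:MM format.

21:45

1 March 2026 is a Sunday, so the first Sunday is March 1 and the second is March 8.
1 November 2026 is a Sunday, so the first Sunday is November 1.
Daylight saving runs 8 March – 1 November; 5 November 2026 is outside that window, so Ardesk Station is on standard time at UTC+01:00.
09:15 Ardesk Station − 1h = 08:15 UTC.
1 March 2026 is a Sunday, so the first Sunday is March 1.
1 November 2026 is a Sunday, so the first Sunday is November 1.
At the standard offset (UTC−10:30), 08:15 UTC − 10h30m = 21:45 Oros Zone standard time (rolling into the previous day, 4 November 2026).
Daylight saving runs 1 March – 1 November; the standard-time date in Oros Zone, 4 November 2026, is outside that window, so Oros Zone is on standard time at UTC−10:30.
08:15 UTC − 10h30m = 21:45 Oros Zone (rolling into the previous day, 4 November 2026).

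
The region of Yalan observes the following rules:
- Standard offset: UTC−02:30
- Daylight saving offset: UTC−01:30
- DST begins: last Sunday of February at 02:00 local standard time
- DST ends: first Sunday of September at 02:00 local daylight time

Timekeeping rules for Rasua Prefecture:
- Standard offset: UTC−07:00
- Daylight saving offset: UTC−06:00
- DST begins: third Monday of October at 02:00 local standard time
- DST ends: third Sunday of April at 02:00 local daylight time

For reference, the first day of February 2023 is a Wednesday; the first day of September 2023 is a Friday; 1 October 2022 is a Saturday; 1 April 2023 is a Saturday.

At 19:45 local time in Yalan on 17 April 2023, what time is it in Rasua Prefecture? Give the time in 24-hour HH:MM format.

1 February 2023 is a Wednesday, so Sundays fall on 5, 12, 19, 26; the last is February 26.
1 September 2023 is a Friday, so the first Sunday is September 3.
17 April 2023 lies within the daylight-saving period (26 February – 3 September), so Yalan is on daylight time, UTC−01:30.
19:45 Yalan + 1h30m = 21:15 UTC.
1 October 2022 is a Saturday, so the first Monday is October 3 and the third is October 17.
1 April 2023 is a Saturday, so the first Sunday is April 2 and the third is April 16.
At the standard offset (UTC−07:00), 21:15 UTC − 7h = 14:15 Rasua Prefecture standard time.
The standard-time date in Rasua Prefecture, 17 April 2023, does not fall between 17 October 2022 and 16 April 2023, so daylight saving is not in effect and Rasua Prefecture is at UTC−07:00.
21:15 UTC − 7h = 14:15 Rasua Prefecture.

14:15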